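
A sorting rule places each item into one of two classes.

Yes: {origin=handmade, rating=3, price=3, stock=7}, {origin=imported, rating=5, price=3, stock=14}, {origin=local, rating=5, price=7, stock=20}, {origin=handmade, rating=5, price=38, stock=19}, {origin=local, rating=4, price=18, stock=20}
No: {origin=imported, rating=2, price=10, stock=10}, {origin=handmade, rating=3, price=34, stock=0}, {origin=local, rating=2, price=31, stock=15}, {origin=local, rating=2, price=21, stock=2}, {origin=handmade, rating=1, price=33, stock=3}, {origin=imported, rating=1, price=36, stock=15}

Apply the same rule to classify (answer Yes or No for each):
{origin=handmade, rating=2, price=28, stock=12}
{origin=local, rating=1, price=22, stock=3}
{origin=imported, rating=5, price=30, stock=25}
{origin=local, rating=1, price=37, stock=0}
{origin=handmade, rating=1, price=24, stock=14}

No, No, Yes, No, No

The common property of the 'Yes' items is: rating ≥ 3 AND stock ≥ 2. No 'No' item has it.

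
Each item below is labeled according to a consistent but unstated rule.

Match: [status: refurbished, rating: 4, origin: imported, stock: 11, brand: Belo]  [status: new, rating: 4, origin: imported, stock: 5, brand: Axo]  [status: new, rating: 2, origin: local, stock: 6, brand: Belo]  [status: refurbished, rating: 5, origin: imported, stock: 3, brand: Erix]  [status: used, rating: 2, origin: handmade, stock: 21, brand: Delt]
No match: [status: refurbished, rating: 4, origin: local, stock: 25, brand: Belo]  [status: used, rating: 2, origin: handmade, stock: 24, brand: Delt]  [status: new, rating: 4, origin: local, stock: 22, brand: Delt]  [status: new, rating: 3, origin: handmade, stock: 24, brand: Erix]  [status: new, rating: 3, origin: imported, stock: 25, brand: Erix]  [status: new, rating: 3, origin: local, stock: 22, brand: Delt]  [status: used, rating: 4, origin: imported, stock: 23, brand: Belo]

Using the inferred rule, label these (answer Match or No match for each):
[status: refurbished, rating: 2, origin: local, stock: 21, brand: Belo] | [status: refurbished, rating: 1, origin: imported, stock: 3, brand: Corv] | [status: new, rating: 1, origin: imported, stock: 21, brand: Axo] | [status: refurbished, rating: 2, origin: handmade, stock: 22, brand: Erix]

Match, Match, Match, No match

The common property of the 'Match' items is: stock ≤ 21. No 'No match' item has it.
[status: refurbished, rating: 2, origin: local, stock: 21, brand: Belo]: Match (stock = 21). [status: refurbished, rating: 1, origin: imported, stock: 3, brand: Corv]: Match (stock = 3). [status: new, rating: 1, origin: imported, stock: 21, brand: Axo]: Match (stock = 21). [status: refurbished, rating: 2, origin: handmade, stock: 22, brand: Erix]: No match (stock = 22).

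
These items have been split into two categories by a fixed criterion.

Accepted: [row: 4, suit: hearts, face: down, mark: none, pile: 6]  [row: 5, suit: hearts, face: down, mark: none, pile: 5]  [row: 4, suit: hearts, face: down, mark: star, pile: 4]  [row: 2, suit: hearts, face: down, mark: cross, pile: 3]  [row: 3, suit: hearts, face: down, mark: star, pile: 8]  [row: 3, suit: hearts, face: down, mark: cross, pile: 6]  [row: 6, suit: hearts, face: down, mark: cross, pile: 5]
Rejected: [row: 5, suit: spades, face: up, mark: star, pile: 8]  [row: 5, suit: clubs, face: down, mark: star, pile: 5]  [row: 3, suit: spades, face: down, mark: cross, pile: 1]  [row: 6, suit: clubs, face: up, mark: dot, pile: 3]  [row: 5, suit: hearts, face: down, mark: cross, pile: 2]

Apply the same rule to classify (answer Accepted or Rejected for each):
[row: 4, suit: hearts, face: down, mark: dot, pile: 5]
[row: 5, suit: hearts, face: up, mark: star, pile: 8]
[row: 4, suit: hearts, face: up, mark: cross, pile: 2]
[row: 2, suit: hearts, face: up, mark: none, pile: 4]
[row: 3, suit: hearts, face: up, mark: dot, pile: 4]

All 'Accepted' examples share one property — suit is hearts AND pile ≥ 3 — and every 'Rejected' example lacks it.
[row: 4, suit: hearts, face: down, mark: dot, pile: 5]: Accepted (suit is hearts, pile = 5).
[row: 5, suit: hearts, face: up, mark: star, pile: 8]: Accepted (suit is hearts, pile = 8).
[row: 4, suit: hearts, face: up, mark: cross, pile: 2]: Rejected (suit is hearts, pile = 2).
[row: 2, suit: hearts, face: up, mark: none, pile: 4]: Accepted (suit is hearts, pile = 4).
[row: 3, suit: hearts, face: up, mark: dot, pile: 4]: Accepted (suit is hearts, pile = 4).

Accepted, Accepted, Rejected, Accepted, Accepted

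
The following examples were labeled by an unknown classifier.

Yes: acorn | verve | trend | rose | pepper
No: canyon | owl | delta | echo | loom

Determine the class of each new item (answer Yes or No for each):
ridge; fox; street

Yes, No, Yes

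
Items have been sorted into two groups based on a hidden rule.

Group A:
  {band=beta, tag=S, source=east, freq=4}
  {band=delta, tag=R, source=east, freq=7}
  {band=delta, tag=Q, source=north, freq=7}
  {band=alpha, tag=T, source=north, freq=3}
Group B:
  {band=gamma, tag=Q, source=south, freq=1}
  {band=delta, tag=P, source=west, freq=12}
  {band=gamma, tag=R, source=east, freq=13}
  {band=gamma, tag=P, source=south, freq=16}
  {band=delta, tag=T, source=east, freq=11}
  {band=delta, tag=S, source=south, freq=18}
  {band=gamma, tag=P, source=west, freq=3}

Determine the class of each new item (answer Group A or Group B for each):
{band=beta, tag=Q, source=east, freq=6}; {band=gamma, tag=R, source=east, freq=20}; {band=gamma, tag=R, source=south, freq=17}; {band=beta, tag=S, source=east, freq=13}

The common property of the 'Group A' items is: band is not gamma AND freq ≤ 7. No 'Group B' item has it.
{band=beta, tag=Q, source=east, freq=6}: Group A (band is beta, freq = 6). {band=gamma, tag=R, source=east, freq=20}: Group B (band is gamma, freq = 20). {band=gamma, tag=R, source=south, freq=17}: Group B (band is gamma, freq = 17). {band=beta, tag=S, source=east, freq=13}: Group B (band is beta, freq = 13).

Group A, Group B, Group B, Group B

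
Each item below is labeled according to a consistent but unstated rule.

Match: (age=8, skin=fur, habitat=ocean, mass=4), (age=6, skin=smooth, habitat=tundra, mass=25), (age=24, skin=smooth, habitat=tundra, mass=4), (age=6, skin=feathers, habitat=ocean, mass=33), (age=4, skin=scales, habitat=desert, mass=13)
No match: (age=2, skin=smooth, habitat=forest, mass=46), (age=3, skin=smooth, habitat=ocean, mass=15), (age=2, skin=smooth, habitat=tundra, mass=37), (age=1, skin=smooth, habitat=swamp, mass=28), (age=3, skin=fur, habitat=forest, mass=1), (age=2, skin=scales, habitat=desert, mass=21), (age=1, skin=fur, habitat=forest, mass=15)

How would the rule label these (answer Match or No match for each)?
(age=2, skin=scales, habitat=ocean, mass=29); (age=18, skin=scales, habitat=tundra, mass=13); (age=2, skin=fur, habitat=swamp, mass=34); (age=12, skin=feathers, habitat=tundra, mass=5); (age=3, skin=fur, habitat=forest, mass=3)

No match, Match, No match, Match, No match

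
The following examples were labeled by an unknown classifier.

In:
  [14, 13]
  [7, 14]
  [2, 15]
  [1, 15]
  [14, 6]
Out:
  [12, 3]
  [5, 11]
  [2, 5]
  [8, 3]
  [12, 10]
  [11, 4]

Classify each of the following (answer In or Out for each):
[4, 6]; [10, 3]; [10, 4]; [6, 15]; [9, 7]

Rule: max ≥ 13. This holds for each 'In' example and fails for each 'Out' one.
[4, 6]: Out (max 6).
[10, 3]: Out (max 10).
[10, 4]: Out (max 10).
[6, 15]: In (max 15).
[9, 7]: Out (max 9).

Out, Out, Out, In, Out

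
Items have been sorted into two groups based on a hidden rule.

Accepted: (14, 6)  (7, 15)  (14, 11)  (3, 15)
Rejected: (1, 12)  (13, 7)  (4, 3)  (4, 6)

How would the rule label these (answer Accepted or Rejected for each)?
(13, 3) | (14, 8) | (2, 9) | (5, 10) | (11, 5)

Rejected, Accepted, Rejected, Rejected, Rejected

All 'Accepted' examples share one property — max ≥ 14 — and every 'Rejected' example lacks it.
(13, 3): Rejected (max 13).
(14, 8): Accepted (max 14).
(2, 9): Rejected (max 9).
(5, 10): Rejected (max 10).
(11, 5): Rejected (max 11).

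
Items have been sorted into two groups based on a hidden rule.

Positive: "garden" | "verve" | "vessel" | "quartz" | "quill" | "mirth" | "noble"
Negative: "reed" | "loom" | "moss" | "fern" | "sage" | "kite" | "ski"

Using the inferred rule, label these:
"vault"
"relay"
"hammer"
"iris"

Positive, Positive, Positive, Negative

The pattern is that an item is 'Positive' exactly when: length ≥ 5.
"vault" → length 5 → Positive. "relay" → length 5 → Positive. "hammer" → length 6 → Positive. "iris" → length 4 → Negative.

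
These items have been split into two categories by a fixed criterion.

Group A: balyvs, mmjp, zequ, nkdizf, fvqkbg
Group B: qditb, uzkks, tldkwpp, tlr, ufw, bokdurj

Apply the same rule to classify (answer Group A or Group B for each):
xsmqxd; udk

Group A, Group B

Looking at the examples, the only property every 'Group A' case has and every 'Group B' case lacks is: even length.
xsmqxd: length 6, checks out → Group A.
udk: length 3, lacks this property → Group B.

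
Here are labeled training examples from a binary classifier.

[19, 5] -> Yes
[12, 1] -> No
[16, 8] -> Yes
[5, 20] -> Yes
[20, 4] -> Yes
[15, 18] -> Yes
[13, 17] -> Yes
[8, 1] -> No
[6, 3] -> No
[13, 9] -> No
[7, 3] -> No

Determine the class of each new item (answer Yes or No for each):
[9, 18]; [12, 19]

A rule that fits every label: sum ≥ 24 — true of each 'Yes' example, false of each 'No' one.
[9, 18] — 9+18 = 27, hence Yes. [12, 19] — 12+19 = 31, hence Yes.

Yes, Yes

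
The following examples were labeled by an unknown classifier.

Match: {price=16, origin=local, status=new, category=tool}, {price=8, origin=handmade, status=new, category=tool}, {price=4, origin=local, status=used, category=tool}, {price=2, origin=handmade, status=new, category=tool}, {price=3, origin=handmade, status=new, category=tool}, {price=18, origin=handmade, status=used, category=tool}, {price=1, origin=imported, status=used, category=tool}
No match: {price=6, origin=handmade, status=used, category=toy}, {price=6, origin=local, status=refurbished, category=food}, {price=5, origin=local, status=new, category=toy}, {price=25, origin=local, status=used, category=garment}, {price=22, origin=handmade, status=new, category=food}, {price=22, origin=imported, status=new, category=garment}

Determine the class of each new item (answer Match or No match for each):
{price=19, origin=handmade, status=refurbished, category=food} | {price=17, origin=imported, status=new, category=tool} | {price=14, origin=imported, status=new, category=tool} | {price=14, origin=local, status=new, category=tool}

No match, Match, Match, Match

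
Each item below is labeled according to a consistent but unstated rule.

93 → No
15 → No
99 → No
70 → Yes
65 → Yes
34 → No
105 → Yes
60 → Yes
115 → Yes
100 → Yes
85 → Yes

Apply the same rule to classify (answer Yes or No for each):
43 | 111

No, No

All 'Yes' examples share one property — multiple of 5 AND at least 34 — and every 'No' example lacks it.
No: 43, since 43 = 5·8 + 3, 43 ≥ 34.
No: 111, since 111 = 5·22 + 1, 111 ≥ 34.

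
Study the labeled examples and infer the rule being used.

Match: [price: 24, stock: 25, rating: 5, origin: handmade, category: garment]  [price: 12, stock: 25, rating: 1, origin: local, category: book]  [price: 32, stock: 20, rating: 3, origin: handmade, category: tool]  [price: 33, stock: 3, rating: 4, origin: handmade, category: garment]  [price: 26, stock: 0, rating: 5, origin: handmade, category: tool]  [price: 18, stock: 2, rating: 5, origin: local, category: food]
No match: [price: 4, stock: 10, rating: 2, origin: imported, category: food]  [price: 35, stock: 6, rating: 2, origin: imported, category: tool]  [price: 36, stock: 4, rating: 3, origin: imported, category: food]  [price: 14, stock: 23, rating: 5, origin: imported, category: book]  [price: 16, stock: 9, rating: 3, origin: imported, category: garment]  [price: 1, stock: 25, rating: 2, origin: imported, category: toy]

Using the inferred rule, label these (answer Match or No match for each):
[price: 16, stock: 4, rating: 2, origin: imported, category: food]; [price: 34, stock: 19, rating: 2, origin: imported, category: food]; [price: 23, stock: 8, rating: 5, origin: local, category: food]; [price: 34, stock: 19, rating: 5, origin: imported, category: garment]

A rule that fits every label: origin is not imported — true of each 'Match' example, false of each 'No match' one.
[price: 16, stock: 4, rating: 2, origin: imported, category: food]: origin is imported — fails this test, so No match. [price: 34, stock: 19, rating: 2, origin: imported, category: food]: origin is imported — fails this test, so No match. [price: 23, stock: 8, rating: 5, origin: local, category: food]: origin is local — checks out, so Match. [price: 34, stock: 19, rating: 5, origin: imported, category: garment]: origin is imported — fails this test, so No match.

No match, No match, Match, No match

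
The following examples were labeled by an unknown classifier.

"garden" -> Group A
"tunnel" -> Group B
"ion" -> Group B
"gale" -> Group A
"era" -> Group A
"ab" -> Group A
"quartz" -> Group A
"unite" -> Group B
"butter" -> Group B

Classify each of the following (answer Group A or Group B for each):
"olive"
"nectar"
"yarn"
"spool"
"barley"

One predicate separates the groups cleanly: contains 'a'.
"olive": no 'a' — does not pass, so Group B. "nectar": has 'a' — has this property, so Group A. "yarn": has 'a' — has this property, so Group A. "spool": no 'a' — does not pass, so Group B. "barley": has 'a' — has this property, so Group A.

Group B, Group A, Group A, Group B, Group A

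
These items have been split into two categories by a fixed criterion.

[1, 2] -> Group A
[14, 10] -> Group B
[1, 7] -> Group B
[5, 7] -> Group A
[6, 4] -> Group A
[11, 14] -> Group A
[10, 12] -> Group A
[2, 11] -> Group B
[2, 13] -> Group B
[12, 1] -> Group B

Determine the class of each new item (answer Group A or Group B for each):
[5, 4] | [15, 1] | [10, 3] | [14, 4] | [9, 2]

Group A, Group B, Group B, Group B, Group B

A rule that fits every label: |first − second| ≤ 3 — true of each 'Group A' example, false of each 'Group B' one.
[5, 4]: |5−4| = 1, qualifies → Group A.
[15, 1]: |15−1| = 14, doesn't qualify → Group B.
[10, 3]: |10−3| = 7, doesn't qualify → Group B.
[14, 4]: |14−4| = 10, doesn't qualify → Group B.
[9, 2]: |9−2| = 7, doesn't qualify → Group B.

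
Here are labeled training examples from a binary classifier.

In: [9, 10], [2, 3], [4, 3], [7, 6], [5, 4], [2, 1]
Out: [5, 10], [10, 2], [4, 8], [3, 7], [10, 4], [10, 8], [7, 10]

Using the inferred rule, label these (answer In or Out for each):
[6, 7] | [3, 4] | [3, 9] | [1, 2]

The classifier is using: |first − second| ≤ 1.
[6, 7]: |6−7| = 1 — matches, so In. [3, 4]: |3−4| = 1 — matches, so In. [3, 9]: |3−9| = 6 — does not fit, so Out. [1, 2]: |1−2| = 1 — matches, so In.

In, In, Out, In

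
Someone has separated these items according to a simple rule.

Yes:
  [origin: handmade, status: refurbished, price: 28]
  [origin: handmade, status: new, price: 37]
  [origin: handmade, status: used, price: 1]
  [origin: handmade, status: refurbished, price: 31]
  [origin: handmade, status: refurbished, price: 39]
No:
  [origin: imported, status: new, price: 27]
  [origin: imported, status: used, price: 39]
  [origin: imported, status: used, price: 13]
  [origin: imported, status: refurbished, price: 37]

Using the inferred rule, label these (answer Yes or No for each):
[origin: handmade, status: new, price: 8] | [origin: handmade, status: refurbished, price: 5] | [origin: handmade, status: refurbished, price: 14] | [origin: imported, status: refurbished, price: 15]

'Yes' ⟺ origin is handmade.
Yes: [origin: handmade, status: new, price: 8], since origin is handmade.
Yes: [origin: handmade, status: refurbished, price: 5], since origin is handmade.
Yes: [origin: handmade, status: refurbished, price: 14], since origin is handmade.
No: [origin: imported, status: refurbished, price: 15], since origin is imported.

Yes, Yes, Yes, No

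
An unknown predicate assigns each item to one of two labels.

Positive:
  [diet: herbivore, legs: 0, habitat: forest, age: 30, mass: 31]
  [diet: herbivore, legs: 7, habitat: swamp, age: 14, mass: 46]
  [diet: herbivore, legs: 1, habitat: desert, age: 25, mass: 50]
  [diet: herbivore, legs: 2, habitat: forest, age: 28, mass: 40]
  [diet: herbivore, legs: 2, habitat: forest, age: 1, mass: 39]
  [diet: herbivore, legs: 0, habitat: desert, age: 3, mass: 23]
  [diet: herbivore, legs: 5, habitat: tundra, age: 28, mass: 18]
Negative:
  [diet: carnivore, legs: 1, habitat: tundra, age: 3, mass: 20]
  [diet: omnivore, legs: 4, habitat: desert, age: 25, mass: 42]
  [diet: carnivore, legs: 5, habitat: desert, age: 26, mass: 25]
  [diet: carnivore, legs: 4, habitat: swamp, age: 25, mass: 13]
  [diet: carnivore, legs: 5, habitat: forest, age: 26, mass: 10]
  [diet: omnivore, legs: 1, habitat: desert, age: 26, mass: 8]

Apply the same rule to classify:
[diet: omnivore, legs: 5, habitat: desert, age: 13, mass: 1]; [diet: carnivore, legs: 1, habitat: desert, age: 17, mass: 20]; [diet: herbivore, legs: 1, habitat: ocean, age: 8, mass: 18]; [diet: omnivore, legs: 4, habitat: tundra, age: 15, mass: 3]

'Positive' ⟺ diet is herbivore.
[diet: omnivore, legs: 5, habitat: desert, age: 13, mass: 1]: Negative (diet is omnivore).
[diet: carnivore, legs: 1, habitat: desert, age: 17, mass: 20]: Negative (diet is carnivore).
[diet: herbivore, legs: 1, habitat: ocean, age: 8, mass: 18]: Positive (diet is herbivore).
[diet: omnivore, legs: 4, habitat: tundra, age: 15, mass: 3]: Negative (diet is omnivore).

Negative, Negative, Positive, Negative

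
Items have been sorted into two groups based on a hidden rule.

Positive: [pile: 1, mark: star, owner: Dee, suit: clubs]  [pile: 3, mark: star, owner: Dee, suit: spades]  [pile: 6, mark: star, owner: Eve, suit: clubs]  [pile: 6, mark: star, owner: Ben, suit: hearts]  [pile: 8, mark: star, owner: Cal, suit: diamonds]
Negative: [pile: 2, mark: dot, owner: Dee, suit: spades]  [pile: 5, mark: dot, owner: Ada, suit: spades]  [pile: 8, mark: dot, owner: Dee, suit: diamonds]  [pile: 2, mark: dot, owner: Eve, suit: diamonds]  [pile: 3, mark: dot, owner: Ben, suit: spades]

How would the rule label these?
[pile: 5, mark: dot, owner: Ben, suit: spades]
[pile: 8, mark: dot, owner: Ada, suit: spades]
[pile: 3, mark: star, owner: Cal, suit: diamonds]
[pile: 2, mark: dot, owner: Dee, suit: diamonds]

Negative, Negative, Positive, Negative

The rule appears to be: mark is star.
[pile: 5, mark: dot, owner: Ben, suit: spades] — mark is dot, hence Negative.
[pile: 8, mark: dot, owner: Ada, suit: spades] — mark is dot, hence Negative.
[pile: 3, mark: star, owner: Cal, suit: diamonds] — mark is star, hence Positive.
[pile: 2, mark: dot, owner: Dee, suit: diamonds] — mark is dot, hence Negative.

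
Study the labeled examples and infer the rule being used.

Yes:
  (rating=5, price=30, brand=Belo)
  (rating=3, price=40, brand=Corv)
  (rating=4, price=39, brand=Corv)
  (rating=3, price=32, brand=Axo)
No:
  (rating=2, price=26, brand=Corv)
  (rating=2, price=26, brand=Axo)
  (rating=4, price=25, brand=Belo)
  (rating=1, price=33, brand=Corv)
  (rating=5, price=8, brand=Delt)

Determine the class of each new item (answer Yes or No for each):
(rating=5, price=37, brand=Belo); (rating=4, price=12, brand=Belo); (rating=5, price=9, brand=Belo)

A rule that fits every label: price ≥ 26 AND rating ≥ 3 — true of each 'Yes' example, false of each 'No' one.
(rating=5, price=37, brand=Belo) → price = 37, rating = 5 → Yes.
(rating=4, price=12, brand=Belo) → price = 12, rating = 4 → No.
(rating=5, price=9, brand=Belo) → price = 9, rating = 5 → No.

Yes, No, No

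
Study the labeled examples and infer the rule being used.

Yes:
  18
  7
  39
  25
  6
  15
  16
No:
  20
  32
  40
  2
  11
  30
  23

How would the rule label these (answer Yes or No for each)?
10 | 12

The distinguishing property — digit sum ≥ 6 — holds for all the 'Yes' cases and none of the 'No' cases.
10 → digit sum 1+0 = 1 → No. 12 → digit sum 1+2 = 3 → No.

No, No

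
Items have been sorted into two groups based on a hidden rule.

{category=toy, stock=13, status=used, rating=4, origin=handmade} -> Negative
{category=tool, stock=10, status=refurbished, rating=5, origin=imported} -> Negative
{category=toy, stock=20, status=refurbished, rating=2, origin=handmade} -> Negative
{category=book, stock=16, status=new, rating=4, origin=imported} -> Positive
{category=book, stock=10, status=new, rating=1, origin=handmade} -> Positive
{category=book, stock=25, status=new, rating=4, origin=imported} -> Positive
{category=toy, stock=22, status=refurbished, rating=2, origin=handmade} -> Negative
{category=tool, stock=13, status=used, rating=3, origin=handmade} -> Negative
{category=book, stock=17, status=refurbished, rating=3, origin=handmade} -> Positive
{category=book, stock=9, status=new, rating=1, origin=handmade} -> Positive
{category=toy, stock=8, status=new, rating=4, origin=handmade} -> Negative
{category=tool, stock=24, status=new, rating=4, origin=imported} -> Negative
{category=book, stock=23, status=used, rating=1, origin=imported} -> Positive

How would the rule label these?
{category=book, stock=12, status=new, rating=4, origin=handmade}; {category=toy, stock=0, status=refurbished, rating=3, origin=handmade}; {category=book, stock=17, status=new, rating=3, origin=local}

Positive, Negative, Positive

One predicate separates the groups cleanly: category is book.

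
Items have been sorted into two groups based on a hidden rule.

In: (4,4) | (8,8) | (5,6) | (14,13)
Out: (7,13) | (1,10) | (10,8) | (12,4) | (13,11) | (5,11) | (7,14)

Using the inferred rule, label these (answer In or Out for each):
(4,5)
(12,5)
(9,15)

In, Out, Out

One predicate separates the groups cleanly: |first − second| ≤ 1.
(4,5): |4−5| = 1 — matches, so In.
(12,5): |12−5| = 7 — lacks this property, so Out.
(9,15): |9−15| = 6 — lacks this property, so Out.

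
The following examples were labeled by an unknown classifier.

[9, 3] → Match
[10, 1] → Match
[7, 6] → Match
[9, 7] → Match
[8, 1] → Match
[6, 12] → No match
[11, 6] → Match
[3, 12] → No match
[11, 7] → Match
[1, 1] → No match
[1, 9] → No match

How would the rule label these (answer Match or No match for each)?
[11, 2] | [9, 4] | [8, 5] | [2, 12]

The simplest hypothesis consistent with all the labels is: first > second.

Match, Match, Match, No match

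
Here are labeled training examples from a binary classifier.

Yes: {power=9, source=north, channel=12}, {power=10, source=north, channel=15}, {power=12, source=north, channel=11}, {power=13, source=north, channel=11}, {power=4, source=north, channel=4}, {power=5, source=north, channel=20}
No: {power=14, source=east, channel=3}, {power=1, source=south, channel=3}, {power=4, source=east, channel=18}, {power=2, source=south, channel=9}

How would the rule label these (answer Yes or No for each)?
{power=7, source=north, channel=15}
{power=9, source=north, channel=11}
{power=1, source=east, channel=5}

Yes, Yes, No

A rule that fits every label: source is north — true of each 'Yes' example, false of each 'No' one.
{power=7, source=north, channel=15}: Yes (source is north). {power=9, source=north, channel=11}: Yes (source is north). {power=1, source=east, channel=5}: No (source is east).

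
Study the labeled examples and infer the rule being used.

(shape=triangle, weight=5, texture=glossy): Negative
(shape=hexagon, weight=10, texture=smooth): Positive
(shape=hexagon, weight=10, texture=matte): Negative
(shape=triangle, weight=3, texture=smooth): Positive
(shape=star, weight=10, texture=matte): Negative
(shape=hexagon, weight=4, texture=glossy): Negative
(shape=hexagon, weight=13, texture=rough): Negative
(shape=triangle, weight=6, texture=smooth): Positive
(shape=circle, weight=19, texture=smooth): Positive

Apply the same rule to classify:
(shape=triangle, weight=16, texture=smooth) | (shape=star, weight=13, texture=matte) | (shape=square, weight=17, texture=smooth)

Checking candidate rules against both groups, what survives is: texture is smooth.
(shape=triangle, weight=16, texture=smooth): texture is smooth, has this property → Positive. (shape=star, weight=13, texture=matte): texture is matte, fails this test → Negative. (shape=square, weight=17, texture=smooth): texture is smooth, has this property → Positive.

Positive, Negative, Positive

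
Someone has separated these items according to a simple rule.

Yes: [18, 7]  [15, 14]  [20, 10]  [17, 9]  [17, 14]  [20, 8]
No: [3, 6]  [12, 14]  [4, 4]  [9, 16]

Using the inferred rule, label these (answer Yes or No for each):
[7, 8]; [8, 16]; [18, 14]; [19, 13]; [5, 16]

No, No, Yes, Yes, No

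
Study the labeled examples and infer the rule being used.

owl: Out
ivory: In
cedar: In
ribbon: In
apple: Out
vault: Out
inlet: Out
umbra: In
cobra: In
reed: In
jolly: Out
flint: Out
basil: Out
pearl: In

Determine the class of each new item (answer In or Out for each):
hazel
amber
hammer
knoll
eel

Every 'In' example satisfies: contains 'r'. None of the 'Out' examples do.
hazel: Out (no 'r').
amber: In (has 'r').
hammer: In (has 'r').
knoll: Out (no 'r').
eel: Out (no 'r').

Out, In, In, Out, Out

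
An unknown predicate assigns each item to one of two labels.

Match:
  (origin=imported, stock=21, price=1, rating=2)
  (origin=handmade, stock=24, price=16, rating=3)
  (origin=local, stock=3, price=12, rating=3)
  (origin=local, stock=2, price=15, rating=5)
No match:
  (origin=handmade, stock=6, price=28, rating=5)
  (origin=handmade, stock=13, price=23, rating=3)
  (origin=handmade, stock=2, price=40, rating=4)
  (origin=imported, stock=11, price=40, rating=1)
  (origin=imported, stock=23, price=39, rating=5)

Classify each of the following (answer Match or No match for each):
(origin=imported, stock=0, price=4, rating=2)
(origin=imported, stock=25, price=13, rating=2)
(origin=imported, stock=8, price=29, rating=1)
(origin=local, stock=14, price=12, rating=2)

Match, Match, No match, Match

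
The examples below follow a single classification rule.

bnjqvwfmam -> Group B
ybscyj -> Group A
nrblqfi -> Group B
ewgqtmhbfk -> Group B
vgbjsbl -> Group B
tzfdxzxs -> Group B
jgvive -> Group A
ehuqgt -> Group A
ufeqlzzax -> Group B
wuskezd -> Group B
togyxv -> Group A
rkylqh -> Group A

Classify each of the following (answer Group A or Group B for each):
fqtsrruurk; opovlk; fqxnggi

Group B, Group A, Group B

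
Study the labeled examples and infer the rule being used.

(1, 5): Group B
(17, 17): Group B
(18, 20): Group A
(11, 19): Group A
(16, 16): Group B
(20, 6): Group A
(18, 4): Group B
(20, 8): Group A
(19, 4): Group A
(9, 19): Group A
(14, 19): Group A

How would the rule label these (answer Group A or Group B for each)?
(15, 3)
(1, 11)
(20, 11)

The common property of the 'Group A' items is: max ≥ 19. No 'Group B' item has it.
(15, 3) — max 15, hence Group B.
(1, 11) — max 11, hence Group B.
(20, 11) — max 20, hence Group A.

Group B, Group B, Group A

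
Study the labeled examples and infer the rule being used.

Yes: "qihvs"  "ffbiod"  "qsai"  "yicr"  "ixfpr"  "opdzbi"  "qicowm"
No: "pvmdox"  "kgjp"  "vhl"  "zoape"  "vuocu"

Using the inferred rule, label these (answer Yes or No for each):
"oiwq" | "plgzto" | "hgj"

Checking candidate rules against both groups, what survives is: contains 'i'.

Yes, No, No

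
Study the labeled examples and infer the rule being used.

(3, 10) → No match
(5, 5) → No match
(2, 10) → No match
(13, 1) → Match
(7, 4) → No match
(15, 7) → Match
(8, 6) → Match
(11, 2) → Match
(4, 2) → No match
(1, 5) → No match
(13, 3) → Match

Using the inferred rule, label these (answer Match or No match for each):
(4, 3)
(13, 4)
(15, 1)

No match, Match, Match

The distinguishing property — first ≥ 8 — holds for all the 'Match' cases and none of the 'No match' cases.
(4, 3) → first 4 → No match. (13, 4) → first 13 → Match. (15, 1) → first 15 → Match.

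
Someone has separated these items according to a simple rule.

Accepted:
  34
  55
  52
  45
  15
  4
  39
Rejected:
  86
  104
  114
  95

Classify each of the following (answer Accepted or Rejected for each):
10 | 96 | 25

Accepted, Rejected, Accepted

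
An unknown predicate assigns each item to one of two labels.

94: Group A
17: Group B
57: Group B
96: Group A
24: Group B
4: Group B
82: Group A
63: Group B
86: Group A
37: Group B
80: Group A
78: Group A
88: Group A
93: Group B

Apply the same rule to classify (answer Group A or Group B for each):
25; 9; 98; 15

Group B, Group B, Group A, Group B

A rule that fits every label: even AND at least 37 — true of each 'Group A' example, false of each 'Group B' one.
25: 25 is odd, 25 < 37, does not pass → Group B. 9: 9 is odd, 9 < 37, does not pass → Group B. 98: 98 is even, 98 ≥ 37, satisfies this → Group A. 15: 15 is odd, 15 < 37, does not pass → Group B.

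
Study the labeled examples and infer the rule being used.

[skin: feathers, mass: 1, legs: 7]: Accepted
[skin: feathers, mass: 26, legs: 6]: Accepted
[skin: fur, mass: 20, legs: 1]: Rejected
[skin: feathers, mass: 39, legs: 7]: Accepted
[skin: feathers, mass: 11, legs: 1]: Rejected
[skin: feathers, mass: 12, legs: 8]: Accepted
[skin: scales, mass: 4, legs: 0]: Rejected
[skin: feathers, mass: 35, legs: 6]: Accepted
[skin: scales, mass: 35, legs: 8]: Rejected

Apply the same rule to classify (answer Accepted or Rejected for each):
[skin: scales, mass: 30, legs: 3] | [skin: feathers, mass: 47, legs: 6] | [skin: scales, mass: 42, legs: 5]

The common property of the 'Accepted' items is: skin is feathers AND legs ≥ 6. No 'Rejected' item has it.
[skin: scales, mass: 30, legs: 3]: Rejected (skin is scales, legs = 3).
[skin: feathers, mass: 47, legs: 6]: Accepted (skin is feathers, legs = 6).
[skin: scales, mass: 42, legs: 5]: Rejected (skin is scales, legs = 5).

Rejected, Accepted, Rejected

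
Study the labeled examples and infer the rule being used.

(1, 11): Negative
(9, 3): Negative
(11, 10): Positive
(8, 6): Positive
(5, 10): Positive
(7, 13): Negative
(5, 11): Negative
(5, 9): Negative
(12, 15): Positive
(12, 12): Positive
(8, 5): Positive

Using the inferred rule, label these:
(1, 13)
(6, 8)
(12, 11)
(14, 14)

The common property of the 'Positive' items is: product is even. No 'Negative' item has it.
Negative: (1, 13), since 1·13 = 13. Positive: (6, 8), since 6·8 = 48. Positive: (12, 11), since 12·11 = 132. Positive: (14, 14), since 14·14 = 196.

Negative, Positive, Positive, Positive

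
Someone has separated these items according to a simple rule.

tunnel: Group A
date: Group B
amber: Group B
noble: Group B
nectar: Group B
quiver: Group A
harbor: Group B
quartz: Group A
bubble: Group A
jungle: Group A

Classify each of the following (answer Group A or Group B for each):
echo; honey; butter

Group B, Group B, Group A

Checking candidate rules against both groups, what survives is: contains 'u'.
echo — no 'u', hence Group B.
honey — no 'u', hence Group B.
butter — has 'u', hence Group A.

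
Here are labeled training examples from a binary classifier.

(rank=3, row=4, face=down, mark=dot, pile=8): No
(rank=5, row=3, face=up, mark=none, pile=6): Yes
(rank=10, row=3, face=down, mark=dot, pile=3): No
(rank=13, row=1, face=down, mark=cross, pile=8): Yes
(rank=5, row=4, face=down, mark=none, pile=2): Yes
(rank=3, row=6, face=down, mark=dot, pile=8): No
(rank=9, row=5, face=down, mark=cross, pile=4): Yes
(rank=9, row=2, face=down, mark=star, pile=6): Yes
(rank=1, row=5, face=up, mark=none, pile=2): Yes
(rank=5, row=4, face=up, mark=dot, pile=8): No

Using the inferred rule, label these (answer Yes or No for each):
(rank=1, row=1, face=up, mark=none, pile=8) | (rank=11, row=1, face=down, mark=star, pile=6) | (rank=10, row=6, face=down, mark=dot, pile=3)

Yes, Yes, No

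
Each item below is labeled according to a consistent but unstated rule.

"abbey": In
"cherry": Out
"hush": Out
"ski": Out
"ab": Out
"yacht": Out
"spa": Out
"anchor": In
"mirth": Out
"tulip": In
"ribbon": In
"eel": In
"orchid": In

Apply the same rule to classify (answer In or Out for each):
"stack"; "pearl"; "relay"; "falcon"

The classifier is using: has ≥ 2 vowels.
"stack": 1 vowel, does not pass → Out. "pearl": 2 vowels, matches → In. "relay": 2 vowels, matches → In. "falcon": 2 vowels, matches → In.

Out, In, In, In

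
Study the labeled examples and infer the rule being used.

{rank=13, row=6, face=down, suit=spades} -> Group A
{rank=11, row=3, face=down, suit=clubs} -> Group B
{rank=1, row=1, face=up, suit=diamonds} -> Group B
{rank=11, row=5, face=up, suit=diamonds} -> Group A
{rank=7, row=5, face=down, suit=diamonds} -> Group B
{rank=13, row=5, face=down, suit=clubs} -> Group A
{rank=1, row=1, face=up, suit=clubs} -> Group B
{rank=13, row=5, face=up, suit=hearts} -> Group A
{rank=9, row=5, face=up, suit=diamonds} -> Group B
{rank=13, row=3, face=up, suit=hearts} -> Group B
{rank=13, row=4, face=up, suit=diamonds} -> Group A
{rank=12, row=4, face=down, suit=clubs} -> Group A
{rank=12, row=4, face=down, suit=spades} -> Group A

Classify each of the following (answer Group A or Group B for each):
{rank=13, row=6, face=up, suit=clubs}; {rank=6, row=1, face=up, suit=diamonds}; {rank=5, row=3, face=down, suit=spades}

The pattern is that an item is 'Group A' exactly when: row ≥ 4 AND rank ≥ 11.
{rank=13, row=6, face=up, suit=clubs}: row = 6, rank = 13 — passes, so Group A.
{rank=6, row=1, face=up, suit=diamonds}: row = 1, rank = 6 — lacks this property, so Group B.
{rank=5, row=3, face=down, suit=spades}: row = 3, rank = 5 — lacks this property, so Group B.

Group A, Group B, Group B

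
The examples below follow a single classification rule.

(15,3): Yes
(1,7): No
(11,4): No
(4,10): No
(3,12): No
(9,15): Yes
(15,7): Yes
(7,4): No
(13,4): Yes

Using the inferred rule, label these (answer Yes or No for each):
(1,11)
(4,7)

No, No

Rule: sum ≥ 17. This holds for each 'Yes' example and fails for each 'No' one.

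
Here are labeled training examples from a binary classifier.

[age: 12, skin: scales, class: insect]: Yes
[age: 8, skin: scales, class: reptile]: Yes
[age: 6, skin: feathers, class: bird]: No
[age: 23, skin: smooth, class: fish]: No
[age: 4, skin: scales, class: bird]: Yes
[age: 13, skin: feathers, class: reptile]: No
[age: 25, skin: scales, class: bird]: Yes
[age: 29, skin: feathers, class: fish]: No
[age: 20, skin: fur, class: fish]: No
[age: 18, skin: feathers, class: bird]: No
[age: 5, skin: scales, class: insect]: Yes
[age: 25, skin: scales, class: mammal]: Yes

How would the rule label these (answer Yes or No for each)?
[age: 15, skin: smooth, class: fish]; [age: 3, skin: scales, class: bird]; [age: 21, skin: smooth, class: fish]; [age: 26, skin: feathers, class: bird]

No, Yes, No, No

The distinguishing property — skin is scales — holds for all the 'Yes' cases and none of the 'No' cases.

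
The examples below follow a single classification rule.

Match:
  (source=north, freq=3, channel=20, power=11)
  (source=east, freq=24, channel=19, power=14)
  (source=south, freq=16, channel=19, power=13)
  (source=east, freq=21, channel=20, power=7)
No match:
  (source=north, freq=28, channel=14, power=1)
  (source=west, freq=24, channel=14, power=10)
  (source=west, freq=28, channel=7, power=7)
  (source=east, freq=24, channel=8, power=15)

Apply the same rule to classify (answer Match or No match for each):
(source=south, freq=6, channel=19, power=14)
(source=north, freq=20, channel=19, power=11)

A rule that fits every label: channel ≥ 19 — true of each 'Match' example, false of each 'No match' one.
(source=south, freq=6, channel=19, power=14): channel = 19 — matches, so Match. (source=north, freq=20, channel=19, power=11): channel = 19 — matches, so Match.

Match, Match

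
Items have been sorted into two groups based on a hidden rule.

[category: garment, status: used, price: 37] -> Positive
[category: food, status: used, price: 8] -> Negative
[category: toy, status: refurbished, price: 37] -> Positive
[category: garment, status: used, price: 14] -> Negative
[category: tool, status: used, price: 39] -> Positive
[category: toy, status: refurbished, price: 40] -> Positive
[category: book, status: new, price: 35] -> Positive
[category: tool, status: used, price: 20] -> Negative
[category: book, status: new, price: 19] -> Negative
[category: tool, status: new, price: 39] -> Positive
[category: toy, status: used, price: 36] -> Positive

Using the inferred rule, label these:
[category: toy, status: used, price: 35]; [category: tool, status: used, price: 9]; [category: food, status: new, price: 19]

Positive, Negative, Negative

The simplest hypothesis consistent with all the labels is: price ≥ 35.
[category: toy, status: used, price: 35]: price = 35 — satisfies this, so Positive.
[category: tool, status: used, price: 9]: price = 9 — fails this test, so Negative.
[category: food, status: new, price: 19]: price = 19 — fails this test, so Negative.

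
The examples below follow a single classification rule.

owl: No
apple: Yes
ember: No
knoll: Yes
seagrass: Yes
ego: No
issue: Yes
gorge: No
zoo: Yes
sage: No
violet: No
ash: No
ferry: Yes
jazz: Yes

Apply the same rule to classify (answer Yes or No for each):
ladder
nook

Yes, Yes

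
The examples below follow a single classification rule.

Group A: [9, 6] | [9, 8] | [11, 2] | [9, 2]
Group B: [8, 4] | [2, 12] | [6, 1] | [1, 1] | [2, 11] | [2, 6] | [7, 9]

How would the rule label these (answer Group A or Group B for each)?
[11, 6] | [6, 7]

Group A, Group B

The distinguishing property — first ≥ 9 — holds for all the 'Group A' cases and none of the 'Group B' cases.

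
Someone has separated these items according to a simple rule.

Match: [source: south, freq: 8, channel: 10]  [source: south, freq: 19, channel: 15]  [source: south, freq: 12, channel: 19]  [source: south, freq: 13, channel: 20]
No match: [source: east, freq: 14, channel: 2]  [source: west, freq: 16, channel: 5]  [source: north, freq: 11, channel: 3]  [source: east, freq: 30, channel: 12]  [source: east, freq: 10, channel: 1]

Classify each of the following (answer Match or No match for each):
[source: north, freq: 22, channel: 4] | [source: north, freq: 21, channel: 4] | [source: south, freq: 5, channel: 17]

No match, No match, Match

The simplest hypothesis consistent with all the labels is: source is south.
No match: [source: north, freq: 22, channel: 4], since source is north.
No match: [source: north, freq: 21, channel: 4], since source is north.
Match: [source: south, freq: 5, channel: 17], since source is south.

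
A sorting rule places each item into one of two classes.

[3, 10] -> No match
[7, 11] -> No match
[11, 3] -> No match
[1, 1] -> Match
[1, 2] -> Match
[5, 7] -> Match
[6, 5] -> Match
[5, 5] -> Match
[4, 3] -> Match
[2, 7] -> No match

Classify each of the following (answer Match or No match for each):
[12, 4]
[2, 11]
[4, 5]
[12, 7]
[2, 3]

No match, No match, Match, No match, Match

The simplest hypothesis consistent with all the labels is: |first − second| ≤ 2.
[12, 4]: No match (|12−4| = 8).
[2, 11]: No match (|2−11| = 9).
[4, 5]: Match (|4−5| = 1).
[12, 7]: No match (|12−7| = 5).
[2, 3]: Match (|2−3| = 1).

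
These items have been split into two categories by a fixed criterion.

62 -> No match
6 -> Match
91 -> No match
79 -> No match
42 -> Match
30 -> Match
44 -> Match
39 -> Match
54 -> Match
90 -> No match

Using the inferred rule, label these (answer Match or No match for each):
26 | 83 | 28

Match, No match, Match

Every 'Match' example satisfies: at most 54. None of the 'No match' examples do.
26: 26 ≤ 54 — checks out, so Match.
83: 83 > 54 — does not fit, so No match.
28: 28 ≤ 54 — checks out, so Match.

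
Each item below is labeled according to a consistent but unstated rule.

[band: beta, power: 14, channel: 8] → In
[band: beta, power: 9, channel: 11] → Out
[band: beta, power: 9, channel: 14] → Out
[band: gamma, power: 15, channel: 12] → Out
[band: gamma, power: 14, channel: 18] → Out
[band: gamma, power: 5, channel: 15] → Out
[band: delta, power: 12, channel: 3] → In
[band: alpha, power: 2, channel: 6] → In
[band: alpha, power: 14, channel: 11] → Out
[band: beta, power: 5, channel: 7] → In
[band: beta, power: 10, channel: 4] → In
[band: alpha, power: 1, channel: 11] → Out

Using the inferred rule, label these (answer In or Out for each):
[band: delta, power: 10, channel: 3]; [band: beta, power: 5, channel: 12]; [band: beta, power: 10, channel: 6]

In, Out, In

'In' ⟺ channel ≤ 8.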